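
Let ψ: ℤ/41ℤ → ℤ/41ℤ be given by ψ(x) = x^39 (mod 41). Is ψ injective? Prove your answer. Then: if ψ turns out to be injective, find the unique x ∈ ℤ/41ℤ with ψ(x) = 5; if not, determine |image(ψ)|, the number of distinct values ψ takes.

Since 41 is prime, the nonzero elements of ℤ/41ℤ form a cyclic group of order 40.
As gcd(39, 40) = 1, raising to the 39th power is a bijection on this group: if s^39 ≡ t^39 then (st^{−1})^39 = 1, and the only element of order dividing gcd(39, 40) = 1 is 1, so s = t.
With ψ(0) = 0 this makes ψ injective on all of ℤ/41ℤ, hence bijective (finite equal-size domain and codomain). In particular ψ is injective.
Since ψ is injective, we find the preimage of 5. The inverse of x ↦ x^39 on (ℤ/41ℤ)^× is x ↦ x^39, because 39·39 = 1521 = 38·40 + 1 ≡ 1 (mod 40) and x^{40} = 1 for x ≠ 0 (Fermat). So ψ⁻¹(5) = 5^39 mod 41.
Repeated squaring mod 41: 5^1 ≡ 5, 5^2 ≡ 5² = 25, 5^4 ≡ 25² = 625 ≡ 10, 5^8 ≡ 10² = 100 ≡ 18, 5^16 ≡ 18² = 324 ≡ 37, 5^32 ≡ 37² = 1369 ≡ 16. Since 39 = 32 + 4 + 2 + 1, 5^39 ≡ 16·10·25·5: 16·10 = 160 ≡ 37, then 37·25 = 925 ≡ 23, then 23·5 = 115 ≡ 33. So 5^39 ≡ 33 (mod 41).
Hence ψ⁻¹(5) = 33.

33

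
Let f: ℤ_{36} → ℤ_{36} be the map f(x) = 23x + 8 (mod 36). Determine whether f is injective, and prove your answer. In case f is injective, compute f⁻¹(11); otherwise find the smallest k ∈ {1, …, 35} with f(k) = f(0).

33

If f(a) = f(b), then 23a ≡ 23b (mod 36). Because gcd(23, 36) = 1, we may cancel 23 to get a ≡ b (mod 36).
Therefore f is injective.
We now compute 23⁻¹ mod 36 explicitly. Euclid's algorithm: 36 = 1·23 + 13, 23 = 1·13 + 10, 13 = 1·10 + 3, 10 = 3·3 + 1; back-substituting gives 1 = 11·23 − 7·36, so 23⁻¹ ≡ 11 (mod 36).
Since f is injective, we compute f⁻¹(11): solve 23x + 8 ≡ 11 (mod 36), i.e. 23x ≡ 3 (mod 36).
Multiplying by 23⁻¹ = 11 gives x ≡ 11·3 = 33 ≡ 33 (mod 36).
Check: f(33) = 23·33 + 8 = 767 = 21·36 + 11 ≡ 11 (mod 36).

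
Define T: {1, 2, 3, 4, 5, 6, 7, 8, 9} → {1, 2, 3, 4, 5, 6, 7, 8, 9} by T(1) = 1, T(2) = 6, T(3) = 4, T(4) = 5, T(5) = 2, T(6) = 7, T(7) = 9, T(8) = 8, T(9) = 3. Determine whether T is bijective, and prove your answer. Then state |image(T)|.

9

The values 1, 6, 4, 5, 2, 7, 9, 8, 3 are a permutation of {1, 2, 3, 4, 5, 6, 7, 8, 9}: each element appears exactly once.
So T is injective and surjective, hence bijective.
The image of T is {1, 2, 3, 4, 5, 6, 7, 8, 9}, which has 9 elements.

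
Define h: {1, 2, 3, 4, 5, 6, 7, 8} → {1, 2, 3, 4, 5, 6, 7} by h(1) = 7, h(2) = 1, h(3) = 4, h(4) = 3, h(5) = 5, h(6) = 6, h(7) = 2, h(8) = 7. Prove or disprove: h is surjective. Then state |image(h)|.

Every element of the codomain has a preimage: 1 = h(2), 2 = h(7), 3 = h(4), 4 = h(3), 5 = h(5), 6 = h(6), 7 = h(1).
Hence h is surjective.
The image of h is {1, 2, 3, 4, 5, 6, 7}, which has 7 elements.

7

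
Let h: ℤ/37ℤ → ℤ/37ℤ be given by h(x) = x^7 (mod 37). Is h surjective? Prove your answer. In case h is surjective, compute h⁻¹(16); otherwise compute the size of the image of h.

9

Since 37 is prime, the nonzero elements of ℤ/37ℤ form a cyclic group of order 36.
As gcd(7, 36) = 1, raising to the 7th power is a bijection on this group: if u^7 ≡ v^7 then (uv^{−1})^7 = 1, and the only element of order dividing gcd(7, 36) = 1 is 1, so u = v.
With h(0) = 0 this makes h injective on all of ℤ/37ℤ, hence bijective (finite equal-size domain and codomain). In particular h is surjective.
Since h is surjective, we find the preimage of 16. The inverse of x ↦ x^7 on (ℤ/37ℤ)^× is x ↦ x^31, because 7·31 = 217 = 6·36 + 1 ≡ 1 (mod 36) and x^{36} = 1 for x ≠ 0 (Fermat). So h⁻¹(16) = 16^31 mod 37.
Repeated squaring mod 37: 16^1 ≡ 16, 16^2 ≡ 16² = 256 ≡ 34, 16^4 ≡ 34² = 1156 ≡ 9, 16^8 ≡ 9² = 81 ≡ 7, 16^16 ≡ 7² = 49 ≡ 12. Since 31 = 16 + 8 + 4 + 2 + 1, 16^31 ≡ 12·7·9·34·16: 12·7 = 84 ≡ 10, then 10·9 = 90 ≡ 16, then 16·34 = 544 ≡ 26, then 26·16 = 416 ≡ 9. So 16^31 ≡ 9 (mod 37).
Hence h⁻¹(16) = 9.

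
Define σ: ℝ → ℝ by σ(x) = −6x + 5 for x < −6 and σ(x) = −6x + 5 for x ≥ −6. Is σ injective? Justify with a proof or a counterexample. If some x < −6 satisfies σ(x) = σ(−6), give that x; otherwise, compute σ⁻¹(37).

Both pieces are strictly decreasing (slopes −6 and −6), so each is injective on its own interval.
The left piece maps (−∞, −6) onto (41, ∞); the right piece maps [−6, ∞) onto (−∞, 41].
These images are disjoint, so no value is attained by both pieces. Thus σ is injective.
Because the two images are disjoint, no x < −6 has σ(x) = σ(−6), so we compute σ⁻¹(37): 37 lies in (−∞, 41], so solve −6x + 5 = 37: x = (37 − 5)/(−6) = −16/3.

-16/3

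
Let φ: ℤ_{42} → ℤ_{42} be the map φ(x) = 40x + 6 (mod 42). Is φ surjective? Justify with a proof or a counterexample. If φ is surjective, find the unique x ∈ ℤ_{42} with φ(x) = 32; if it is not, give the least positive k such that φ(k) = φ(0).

21

Since gcd(40, 42) = 2, we have 40x ≡ 0 (mod 2) for all x, so φ(x) ≡ 0 (mod 2).
But 1 ≢ 0 (mod 2), so 1 ∈ ℤ_{42} has no preimage. Hence φ is not surjective.
Since φ is not surjective, we find the least positive k with φ(k) = φ(0): this means 40k ≡ 0 (mod 42), i.e. 42 ∣ 40k. Since gcd(40, 42) = 2, dividing through by 2 this holds exactly when 21 ∣ 20k, and as gcd(20, 21) = 1, exactly when 21 ∣ k.
The smallest positive such k is 21.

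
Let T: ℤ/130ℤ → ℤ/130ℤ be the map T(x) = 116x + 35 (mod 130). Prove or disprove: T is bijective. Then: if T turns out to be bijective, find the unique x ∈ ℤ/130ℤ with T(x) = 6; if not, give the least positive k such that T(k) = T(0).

65

We have gcd(116, 130) = 2 > 1. Taking s = 0 and t = 65: T(0) = 35 and T(65) = 116·65 + 35 = 7575 ≡ 35 (mod 130).
So T(0) = T(65) while 0 ≠ 65, thus T is not injective, hence not bijective.
Since T is not bijective, we find the least positive k with T(k) = T(0): this means 116k ≡ 0 (mod 130), i.e. 130 ∣ 116k. Since gcd(116, 130) = 2, dividing through by 2 this holds exactly when 65 ∣ 58k, and as gcd(58, 65) = 1, exactly when 65 ∣ k.
The smallest positive such k is 65.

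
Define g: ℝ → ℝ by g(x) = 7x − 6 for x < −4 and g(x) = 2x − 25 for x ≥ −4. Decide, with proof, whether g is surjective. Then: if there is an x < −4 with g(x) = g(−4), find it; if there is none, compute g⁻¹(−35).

Both pieces are strictly increasing (slopes 7 and 2), so each is injective on its own interval.
The left piece maps (−∞, −4) onto (−∞, −34); the right piece maps [−4, ∞) onto [−33, ∞).
The union (−∞, −34) ∪ [−33, ∞) omits the interval between −34 and −33; in particular −34 has no preimage. So g is not surjective.
Because the two images are disjoint, no x < −4 has g(x) = g(−4), so we compute g⁻¹(−35): −35 lies in (−∞, −34), so solve 7x − 6 = −35: x = (−35 + 6)/7 = −29/7.

-29/7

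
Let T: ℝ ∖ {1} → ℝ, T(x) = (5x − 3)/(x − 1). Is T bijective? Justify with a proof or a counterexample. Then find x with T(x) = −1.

If T(x) = 5, cross-multiplying gives 1(5x − 3) = 5(x − 1), which simplifies to −3 = −5 — false.  So 5 has no preimage and T is not surjective.
So T is not bijective.
Solving T(x) = −1: cross-multiplying gives 5x − 3 = −1(x − 1), which rearranges to 6x = 4, so x = 2/3.

2/3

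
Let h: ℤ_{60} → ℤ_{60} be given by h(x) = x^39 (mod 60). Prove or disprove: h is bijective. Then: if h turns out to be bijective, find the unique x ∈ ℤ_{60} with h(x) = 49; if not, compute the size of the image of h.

45

h(0) = 0^39 = 0.
h(30): Repeated squaring mod 60: 30^1 ≡ 30, 30^2 ≡ 30² = 900 ≡ 0, 30^4 ≡ 0² = 0, 30^8 ≡ 0² = 0, 30^16 ≡ 0² = 0, 30^32 ≡ 0² = 0. Since 39 = 32 + 4 + 2 + 1, 30^39 ≡ 0·0·0·30: 0·0 = 0, then 0·0 = 0, then 0·30 = 0. So 30^39 ≡ 0 (mod 60).
So h(0) = h(30) = 0 while 0 ≠ 30, so h is not injective, hence not bijective.
Since h is not bijective, we determine |image(h)|. Computing x^39 mod 60 for each x (by repeated squaring, reducing mod 60 at every step), the values h(0), h(1), …, h(59) are: 0, 1, 8, 27, 4, 5, 36, 43, 32, 9, 40, 11, 48, 37, 44, 15, 16, 53, 12, 19, 20, 21, 28, 47, 24, 25, 56, 3, 52, 29, 0, 31, 8, 57, 4, 35, 36, 13, 32, 39, 40, 41, 48, 7, 44, 45, 16, 23, 12, 49, 20, 51, 28, 17, 24, 55, 56, 33, 52, 59.
The distinct values are {0, 1, 3, 4, 5, 7, 8, 9, 11, 12, 13, 15, 16, 17, 19, 20, 21, 23, 24, 25, 27, 28, 29, 31, 32, 33, 35, 36, 37, 39, 40, 41, 43, 44, 45, 47, 48, 49, 51, 52, 53, 55, 56, 57, 59}; there are 45 of them.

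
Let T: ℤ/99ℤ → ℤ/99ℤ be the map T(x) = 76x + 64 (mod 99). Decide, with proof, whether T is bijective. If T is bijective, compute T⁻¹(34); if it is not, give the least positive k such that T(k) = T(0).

96

By definition, T is injective when T(s) = T(t) forces s = t.
If T(s) = T(t), then 76s ≡ 76t (mod 99). Because gcd(76, 99) = 1, we may cancel 76 to get s ≡ t (mod 99).
We now compute 76⁻¹ mod 99 explicitly. Euclid's algorithm: 99 = 1·76 + 23, 76 = 3·23 + 7, 23 = 3·7 + 2, 7 = 3·2 + 1; back-substituting gives 1 = 43·76 − 33·99, so 76⁻¹ ≡ 43 (mod 99).
For any y ∈ ℤ/99ℤ, x = 43(y − 64) mod 99 satisfies T(x) = 76·43(y − 64) + 64 ≡ y (since 76·43 ≡ 1 mod 99). So every y has a preimage.
Therefore T is bijective.
Since T is bijective, we compute T⁻¹(34): solve 76x + 64 ≡ 34 (mod 99), i.e. 76x ≡ 69 (mod 99).
Multiplying by 76⁻¹ = 43 gives x ≡ 43·69 = 2967 = 29·99 + 96 ≡ 96 (mod 99).
Check: T(96) = 76·96 + 64 = 7360 = 74·99 + 34 ≡ 34 (mod 99).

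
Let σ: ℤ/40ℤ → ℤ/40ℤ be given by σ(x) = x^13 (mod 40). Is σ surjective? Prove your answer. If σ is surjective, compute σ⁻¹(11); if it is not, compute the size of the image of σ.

σ(0) = 0^13 = 0.
σ(10): Repeated squaring mod 40: 10^1 ≡ 10, 10^2 ≡ 10² = 100 ≡ 20, 10^4 ≡ 20² = 400 ≡ 0, 10^8 ≡ 0² = 0. Since 13 = 8 + 4 + 1, 10^13 ≡ 0·0·10: 0·0 = 0, then 0·10 = 0. So 10^13 ≡ 0 (mod 40).
So σ(0) = σ(10) = 0 while 0 ≠ 10, so σ is not injective.
A non-injective map from the 40-element set ℤ/40ℤ to itself takes at most 39 distinct values, so it cannot be surjective. Thus σ is not surjective.
Since σ is not surjective, we determine |image(σ)|. Computing x^13 mod 40 for each x (by repeated squaring, reducing mod 40 at every step), the values σ(0), σ(1), …, σ(39) are: 0, 1, 32, 3, 24, 5, 16, 7, 8, 9, 0, 11, 32, 13, 24, 15, 16, 17, 8, 19, 0, 21, 32, 23, 24, 25, 16, 27, 8, 29, 0, 31, 32, 33, 24, 35, 16, 37, 8, 39.
The distinct values are {0, 1, 3, 5, 7, 8, 9, 11, 13, 15, 16, 17, 19, 21, 23, 24, 25, 27, 29, 31, 32, 33, 35, 37, 39}; there are 25 of them.

25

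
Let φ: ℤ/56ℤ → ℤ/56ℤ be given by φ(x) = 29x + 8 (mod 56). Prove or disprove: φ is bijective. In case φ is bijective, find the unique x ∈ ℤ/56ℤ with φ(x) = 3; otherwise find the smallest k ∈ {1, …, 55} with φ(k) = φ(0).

23

Suppose φ(a) = φ(b) in ℤ/56ℤ. Then 29a + 8 ≡ 29b + 8 (mod 56), thus 29(a − b) ≡ 0 (mod 56).
Since gcd(29, 56) = 1, 29 is invertible modulo 56, so a − b ≡ 0 (mod 56), i.e. a = b.
We now compute 29⁻¹ mod 56 explicitly. Euclid's algorithm: 56 = 1·29 + 27, 29 = 1·27 + 2, 27 = 13·2 + 1; back-substituting gives 1 = 29·29 − 15·56, so 29⁻¹ ≡ 29 (mod 56).
For any y ∈ ℤ/56ℤ, x = 29(y − 8) mod 56 satisfies φ(x) = 29·29(y − 8) + 8 ≡ y (since 29·29 ≡ 1 mod 56). So every y has a preimage.
Therefore φ is bijective.
Since φ is bijective, we find φ⁻¹(3): we need 29x ≡ 3 − 8 ≡ 51 (mod 56). Using 29⁻¹ = 29: x ≡ 29·51 = 1479 = 26·56 + 23, so x = 23.
Check: φ(23) = 29·23 + 8 = 675 = 12·56 + 3 ≡ 3 (mod 56).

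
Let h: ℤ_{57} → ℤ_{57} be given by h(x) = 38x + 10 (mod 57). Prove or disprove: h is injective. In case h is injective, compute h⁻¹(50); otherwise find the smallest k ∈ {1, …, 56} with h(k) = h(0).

We have gcd(38, 57) = 19 > 1. Taking a = 0 and b = 3: h(0) = 10 and h(3) = 38·3 + 10 = 124 ≡ 10 (mod 57).
So h(0) = h(3) while 0 ≠ 3, therefore h is not injective.
Since h is not injective, we find the least positive k with h(k) = h(0): this means 38k ≡ 0 (mod 57), i.e. 57 ∣ 38k. Since gcd(38, 57) = 19, dividing through by 19 this holds exactly when 3 ∣ 2k, and as gcd(2, 3) = 1, exactly when 3 ∣ k.
The smallest positive such k is 3.

3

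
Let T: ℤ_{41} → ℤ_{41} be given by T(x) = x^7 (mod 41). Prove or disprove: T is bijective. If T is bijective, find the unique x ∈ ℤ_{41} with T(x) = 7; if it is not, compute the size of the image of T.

Since 41 is prime, the nonzero elements of ℤ_{41} form a cyclic group of order 40.
As gcd(7, 40) = 1, raising to the 7th power is a bijection on this group: if a^7 ≡ b^7 then (ab^{−1})^7 = 1, and the only element of order dividing gcd(7, 40) = 1 is 1, so a = b.
With T(0) = 0 this makes T injective on all of ℤ_{41}, hence bijective (finite equal-size domain and codomain). In particular T is bijective.
Since T is bijective, we find the preimage of 7. The inverse of x ↦ x^7 on (ℤ_{41})^× is x ↦ x^23, because 7·23 = 161 = 4·40 + 1 ≡ 1 (mod 40) and x^{40} = 1 for x ≠ 0 (Fermat). So T⁻¹(7) = 7^23 mod 41.
Repeated squaring mod 41: 7^1 ≡ 7, 7^2 ≡ 7² = 49 ≡ 8, 7^4 ≡ 8² = 64 ≡ 23, 7^8 ≡ 23² = 529 ≡ 37, 7^16 ≡ 37² = 1369 ≡ 16. Since 23 = 16 + 4 + 2 + 1, 7^23 ≡ 16·23·8·7: 16·23 = 368 ≡ 40, then 40·8 = 320 ≡ 33, then 33·7 = 231 ≡ 26. So 7^23 ≡ 26 (mod 41).
Hence T⁻¹(7) = 26.

26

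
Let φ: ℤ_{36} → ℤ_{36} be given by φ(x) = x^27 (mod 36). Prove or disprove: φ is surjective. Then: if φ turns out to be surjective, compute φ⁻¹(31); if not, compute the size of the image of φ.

9

φ(0) = 0^27 = 0.
φ(6): Repeated squaring mod 36: 6^1 ≡ 6, 6^2 ≡ 6² = 36 ≡ 0, 6^4 ≡ 0² = 0, 6^8 ≡ 0² = 0, 6^16 ≡ 0² = 0. Since 27 = 16 + 8 + 2 + 1, 6^27 ≡ 0·0·0·6: 0·0 = 0, then 0·0 = 0, then 0·6 = 0. So 6^27 ≡ 0 (mod 36).
So φ(0) = φ(6) = 0 while 0 ≠ 6, so φ is not injective.
A non-injective map from the 36-element set ℤ_{36} to itself takes at most 35 distinct values, so it cannot be surjective. Hence φ is not surjective.
Since φ is not surjective, we determine |image(φ)|. Computing x^27 mod 36 for each x (by repeated squaring, reducing mod 36 at every step), the values φ(0), φ(1), …, φ(35) are: 0, 1, 8, 27, 28, 17, 0, 19, 8, 9, 28, 35, 0, 1, 8, 27, 28, 17, 0, 19, 8, 9, 28, 35, 0, 1, 8, 27, 28, 17, 0, 19, 8, 9, 28, 35.
The distinct values are {0, 1, 8, 9, 17, 19, 27, 28, 35}; there are 9 of them.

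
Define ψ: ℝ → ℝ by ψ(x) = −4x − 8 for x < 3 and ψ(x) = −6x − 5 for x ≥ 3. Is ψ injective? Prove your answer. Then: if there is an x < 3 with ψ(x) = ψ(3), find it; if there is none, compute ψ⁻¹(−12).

Both pieces are strictly decreasing (slopes −4 and −6), so each is injective on its own interval.
The left piece maps (−∞, 3) onto (−20, ∞); the right piece maps [3, ∞) onto (−∞, −23].
These images are disjoint, so no value is attained by both pieces. Hence ψ is injective.
Because the two images are disjoint, no x < 3 has ψ(x) = ψ(3), so we compute ψ⁻¹(−12): −12 lies in (−20, ∞), so solve −4x − 8 = −12: x = (−12 + 8)/(−4) = 1.

1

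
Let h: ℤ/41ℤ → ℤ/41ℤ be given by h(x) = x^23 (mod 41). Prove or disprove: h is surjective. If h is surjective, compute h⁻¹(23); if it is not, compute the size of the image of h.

4

Since 41 is prime, the nonzero elements of ℤ/41ℤ form a cyclic group of order 40.
As gcd(23, 40) = 1, raising to the 23rd power is a bijection on this group: if x_1^23 ≡ x_2^23 then (x_1x_2^{−1})^23 = 1, and the only element of order dividing gcd(23, 40) = 1 is 1, so x_1 = x_2.
With h(0) = 0 this makes h injective on all of ℤ/41ℤ, hence bijective (finite equal-size domain and codomain). In particular h is surjective.
Since h is surjective, we find the preimage of 23. The inverse of x ↦ x^23 on (ℤ/41ℤ)^× is x ↦ x^7, because 23·7 = 161 = 4·40 + 1 ≡ 1 (mod 40) and x^{40} = 1 for x ≠ 0 (Fermat). So h⁻¹(23) = 23^7 mod 41.
Repeated squaring mod 41: 23^1 ≡ 23, 23^2 ≡ 23² = 529 ≡ 37, 23^4 ≡ 37² = 1369 ≡ 16. Since 7 = 4 + 2 + 1, 23^7 ≡ 16·37·23: 16·37 = 592 ≡ 18, then 18·23 = 414 ≡ 4. So 23^7 ≡ 4 (mod 41).
Hence h⁻¹(23) = 4.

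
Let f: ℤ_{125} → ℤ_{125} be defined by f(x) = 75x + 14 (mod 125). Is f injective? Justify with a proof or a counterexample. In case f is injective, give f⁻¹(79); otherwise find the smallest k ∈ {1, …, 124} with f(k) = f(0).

5

Recall: f is injective when f(u) = f(v) forces u = v.
We have gcd(75, 125) = 25 > 1. Taking u = 0 and v = 5: f(0) = 14 and f(5) = 75·5 + 14 = 389 ≡ 14 (mod 125).
So f(0) = f(5) while 0 ≠ 5, so f is not injective.
Since f is not injective, we find the least positive k with f(k) = f(0): this means 75k ≡ 0 (mod 125), i.e. 125 ∣ 75k. Since gcd(75, 125) = 25, dividing through by 25 this holds exactly when 5 ∣ 3k, and as gcd(3, 5) = 1, exactly when 5 ∣ k.
The smallest positive such k is 5.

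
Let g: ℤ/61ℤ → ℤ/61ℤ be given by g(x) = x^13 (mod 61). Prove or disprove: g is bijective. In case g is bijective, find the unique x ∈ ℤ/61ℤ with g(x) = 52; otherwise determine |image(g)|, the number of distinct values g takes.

Since 61 is prime, the nonzero elements of ℤ/61ℤ form a cyclic group of order 60.
As gcd(13, 60) = 1, raising to the 13th power is a bijection on this group: if s^13 ≡ t^13 then (st^{−1})^13 = 1, and the only element of order dividing gcd(13, 60) = 1 is 1, so s = t.
With g(0) = 0 this makes g injective on all of ℤ/61ℤ, hence bijective (finite equal-size domain and codomain). In particular g is bijective.
Since g is bijective, we find the preimage of 52. The inverse of x ↦ x^13 on (ℤ/61ℤ)^× is x ↦ x^37, because 13·37 = 481 = 8·60 + 1 ≡ 1 (mod 60) and x^{60} = 1 for x ≠ 0 (Fermat). So g⁻¹(52) = 52^37 mod 61.
Repeated squaring mod 61: 52^1 ≡ 52, 52^2 ≡ 52² = 2704 ≡ 20, 52^4 ≡ 20² = 400 ≡ 34, 52^8 ≡ 34² = 1156 ≡ 58, 52^16 ≡ 58² = 3364 ≡ 9, 52^32 ≡ 9² = 81 ≡ 20. Since 37 = 32 + 4 + 1, 52^37 ≡ 20·34·52: 20·34 = 680 ≡ 9, then 9·52 = 468 ≡ 41. So 52^37 ≡ 41 (mod 61).
Hence g⁻¹(52) = 41.

41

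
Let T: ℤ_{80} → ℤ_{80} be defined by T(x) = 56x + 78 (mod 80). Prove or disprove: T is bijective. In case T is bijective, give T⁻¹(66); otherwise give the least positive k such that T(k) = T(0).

We have gcd(56, 80) = 8 > 1. Taking a = 0 and b = 10: T(0) = 78 and T(10) = 56·10 + 78 = 638 ≡ 78 (mod 80).
So T(0) = T(10) while 0 ≠ 10, therefore T is not injective, hence not bijective.
Since T is not bijective, we find the least positive k with T(k) = T(0): this means 56k ≡ 0 (mod 80), i.e. 80 ∣ 56k. Since gcd(56, 80) = 8, dividing through by 8 this holds exactly when 10 ∣ 7k, and as gcd(7, 10) = 1, exactly when 10 ∣ k.
The smallest positive such k is 10.

10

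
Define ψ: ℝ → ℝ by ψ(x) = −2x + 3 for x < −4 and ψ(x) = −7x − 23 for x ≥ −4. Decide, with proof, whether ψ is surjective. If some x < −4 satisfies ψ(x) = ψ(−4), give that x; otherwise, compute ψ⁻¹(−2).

Both pieces are strictly decreasing (slopes −2 and −7), so each is injective on its own interval.
The left piece maps (−∞, −4) onto (11, ∞); the right piece maps [−4, ∞) onto (−∞, 5].
The union (11, ∞) ∪ (−∞, 5] omits the interval between 11 and 5; in particular 11 has no preimage. So ψ is not surjective.
Because the two images are disjoint, no x < −4 has ψ(x) = ψ(−4), so we compute ψ⁻¹(−2): −2 lies in (−∞, 5], so solve −7x − 23 = −2: x = (−2 + 23)/(−7) = −3.

-3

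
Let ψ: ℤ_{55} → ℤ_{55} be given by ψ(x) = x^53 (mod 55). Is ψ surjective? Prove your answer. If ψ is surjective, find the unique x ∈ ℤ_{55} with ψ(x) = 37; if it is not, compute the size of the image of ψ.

Computing x^53 mod 55 for each x (by repeated squaring, reducing mod 55 at every step), the values ψ(0), ψ(1), …, ψ(54) are: 0, 1, 52, 38, 9, 15, 51, 2, 28, 14, 10, 11, 12, 8, 49, 20, 26, 7, 13, 39, 25, 21, 22, 23, 19, 5, 31, 37, 18, 24, 50, 36, 32, 33, 34, 30, 16, 42, 48, 29, 35, 6, 47, 43, 44, 45, 41, 27, 53, 4, 40, 46, 17, 3, 54.
Every element of ℤ_{55} appears exactly once in this list, so ψ is a bijection, and in particular surjective.
Since ψ is surjective, we read off the preimage of 37 from the same table: ψ(27) = 37, so ψ⁻¹(37) = 27.

27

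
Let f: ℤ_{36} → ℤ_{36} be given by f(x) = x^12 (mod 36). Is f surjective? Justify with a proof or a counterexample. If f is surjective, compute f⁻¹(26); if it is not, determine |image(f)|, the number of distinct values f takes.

4

f(2): Repeated squaring mod 36: 2^1 ≡ 2, 2^2 ≡ 2² = 4, 2^4 ≡ 4² = 16, 2^8 ≡ 16² = 256 ≡ 4. Since 12 = 8 + 4, 2^12 ≡ 4·16: 4·16 = 64 ≡ 28. So 2^12 ≡ 28 (mod 36).
f(4): Repeated squaring mod 36: 4^1 ≡ 4, 4^2 ≡ 4² = 16, 4^4 ≡ 16² = 256 ≡ 4, 4^8 ≡ 4² = 16. Since 12 = 8 + 4, 4^12 ≡ 16·4: 16·4 = 64 ≡ 28. So 4^12 ≡ 28 (mod 36).
So f(2) = f(4) = 28 while 2 ≠ 4, thus f is not injective.
A non-injective map from the 36-element set ℤ_{36} to itself takes at most 35 distinct values, so it cannot be surjective. Thus f is not surjective.
Since f is not surjective, we determine |image(f)|. Computing x^12 mod 36 for each x (by repeated squaring, reducing mod 36 at every step), the values f(0), f(1), …, f(35) are: 0, 1, 28, 9, 28, 1, 0, 1, 28, 9, 28, 1, 0, 1, 28, 9, 28, 1, 0, 1, 28, 9, 28, 1, 0, 1, 28, 9, 28, 1, 0, 1, 28, 9, 28, 1.
The distinct values are {0, 1, 9, 28}; there are 4 of them.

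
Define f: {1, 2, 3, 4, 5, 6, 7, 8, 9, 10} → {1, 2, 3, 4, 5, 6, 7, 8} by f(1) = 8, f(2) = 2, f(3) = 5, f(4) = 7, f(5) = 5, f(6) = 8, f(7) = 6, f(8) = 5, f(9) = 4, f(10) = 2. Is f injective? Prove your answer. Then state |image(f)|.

f(3) = 5 = f(5) with 3 ≠ 5, so f is not injective.
The image of f is {2, 4, 5, 6, 7, 8}, which has 6 elements.

6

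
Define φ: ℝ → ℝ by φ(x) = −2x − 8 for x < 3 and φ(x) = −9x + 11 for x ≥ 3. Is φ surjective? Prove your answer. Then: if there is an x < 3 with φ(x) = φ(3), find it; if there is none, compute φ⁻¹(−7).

Both pieces are strictly decreasing (slopes −2 and −9), so each is injective on its own interval.
The left piece maps (−∞, 3) onto (−14, ∞); the right piece maps [3, ∞) onto (−∞, −16].
The union (−14, ∞) ∪ (−∞, −16] omits the interval between −14 and −16; in particular −14 has no preimage. So φ is not surjective.
Because the two images are disjoint, no x < 3 has φ(x) = φ(3), so we compute φ⁻¹(−7): −7 lies in (−14, ∞), so solve −2x − 8 = −7: x = (−7 + 8)/(−2) = −1/2.

-1/2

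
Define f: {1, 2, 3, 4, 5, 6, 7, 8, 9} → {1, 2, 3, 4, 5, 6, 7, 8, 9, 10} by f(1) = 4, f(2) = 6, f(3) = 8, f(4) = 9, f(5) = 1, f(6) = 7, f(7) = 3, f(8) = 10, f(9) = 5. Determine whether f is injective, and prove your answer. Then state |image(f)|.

The values f(1), …, f(9) are 4, 6, 8, 9, 1, 7, 3, 10, 5 — all distinct.
So f(s) = f(t) only when s = t, and f is injective.
The image of f is {1, 3, 4, 5, 6, 7, 8, 9, 10}, which has 9 elements.

9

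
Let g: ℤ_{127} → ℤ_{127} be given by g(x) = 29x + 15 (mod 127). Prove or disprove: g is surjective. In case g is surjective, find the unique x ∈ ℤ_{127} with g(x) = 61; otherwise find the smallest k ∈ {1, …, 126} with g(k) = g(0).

41

Since gcd(29, 127) = 1, 29 is invertible modulo 127. Euclid's algorithm: 127 = 4·29 + 11, 29 = 2·11 + 7, 11 = 1·7 + 4, 7 = 1·4 + 3, 4 = 1·3 + 1; back-substituting gives 1 = 92·29 − 21·127, so 29⁻¹ ≡ 92 (mod 127).
Then y ↦ 92(y − 15) is a two-sided inverse to g, so every y ∈ ℤ_{127} has a preimage.
Therefore g is surjective.
Since g is surjective, we find g⁻¹(61): we need 29x ≡ 61 − 15 ≡ 46 (mod 127). Using 29⁻¹ = 92: x ≡ 92·46 = 4232 = 33·127 + 41, so x = 41.
Check: g(41) = 29·41 + 15 = 1204 = 9·127 + 61 ≡ 61 (mod 127).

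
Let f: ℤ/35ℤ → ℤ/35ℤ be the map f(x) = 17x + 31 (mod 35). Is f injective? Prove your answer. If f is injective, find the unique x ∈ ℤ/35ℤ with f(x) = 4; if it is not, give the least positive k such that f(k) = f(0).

If f(x_1) = f(x_2), then 17x_1 ≡ 17x_2 (mod 35). Because gcd(17, 35) = 1, we may cancel 17 to get x_1 ≡ x_2 (mod 35).
Therefore f is injective.
We now compute 17⁻¹ mod 35 explicitly. Euclid's algorithm: 35 = 2·17 + 1; back-substituting gives 1 = 33·17 − 16·35, so 17⁻¹ ≡ 33 (mod 35).
Since f is injective, we find f⁻¹(4): we need 17x ≡ 4 − 31 ≡ 8 (mod 35). Using 17⁻¹ = 33: x ≡ 33·8 = 264 = 7·35 + 19, so x = 19.
Check: f(19) = 17·19 + 31 = 354 = 10·35 + 4 ≡ 4 (mod 35).

19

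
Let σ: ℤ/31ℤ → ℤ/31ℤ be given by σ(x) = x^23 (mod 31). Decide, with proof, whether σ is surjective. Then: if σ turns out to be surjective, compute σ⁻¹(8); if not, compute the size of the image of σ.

Since 31 is prime, the nonzero elements of ℤ/31ℤ form a cyclic group of order 30.
As gcd(23, 30) = 1, raising to the 23rd power is a bijection on this group: if s^23 ≡ t^23 then (st^{−1})^23 = 1, and the only element of order dividing gcd(23, 30) = 1 is 1, so s = t.
With σ(0) = 0 this makes σ injective on all of ℤ/31ℤ, hence bijective (finite equal-size domain and codomain). In particular σ is surjective.
Since σ is surjective, we find the preimage of 8. The inverse of x ↦ x^23 on (ℤ/31ℤ)^× is x ↦ x^17, because 23·17 = 391 = 13·30 + 1 ≡ 1 (mod 30) and x^{30} = 1 for x ≠ 0 (Fermat). So σ⁻¹(8) = 8^17 mod 31.
Repeated squaring mod 31: 8^1 ≡ 8, 8^2 ≡ 8² = 64 ≡ 2, 8^4 ≡ 2² = 4, 8^8 ≡ 4² = 16, 8^16 ≡ 16² = 256 ≡ 8. Since 17 = 16 + 1, 8^17 ≡ 8·8: 8·8 = 64 ≡ 2. So 8^17 ≡ 2 (mod 31).
Hence σ⁻¹(8) = 2.

2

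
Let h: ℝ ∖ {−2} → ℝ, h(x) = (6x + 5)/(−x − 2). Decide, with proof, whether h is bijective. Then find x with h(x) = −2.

-1/4

If h(x) = −6, cross-multiplying gives −1(6x + 5) = 6(−x − 2), which simplifies to −5 = −12 — false.  So −6 has no preimage and h is not surjective.
So h is not bijective.
Solving h(x) = −2: cross-multiplying gives 6x + 5 = −2(−x − 2), which rearranges to 4x = −1, so x = −1/4.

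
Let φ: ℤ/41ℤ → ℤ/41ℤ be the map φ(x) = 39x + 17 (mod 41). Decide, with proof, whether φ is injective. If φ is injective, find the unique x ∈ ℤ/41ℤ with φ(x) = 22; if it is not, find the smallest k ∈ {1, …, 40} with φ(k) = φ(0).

If φ(u) = φ(v), then 39u ≡ 39v (mod 41). Because gcd(39, 41) = 1, we may cancel 39 to get u ≡ v (mod 41).
Hence φ is injective.
We now compute 39⁻¹ mod 41 explicitly. Euclid's algorithm: 41 = 1·39 + 2, 39 = 19·2 + 1; back-substituting gives 1 = 20·39 − 19·41, so 39⁻¹ ≡ 20 (mod 41).
Since φ is injective, we find φ⁻¹(22): we need 39x ≡ 22 − 17 ≡ 5 (mod 41). Using 39⁻¹ = 20: x ≡ 20·5 = 100 = 2·41 + 18, so x = 18.
Check: φ(18) = 39·18 + 17 = 719 = 17·41 + 22 ≡ 22 (mod 41).

18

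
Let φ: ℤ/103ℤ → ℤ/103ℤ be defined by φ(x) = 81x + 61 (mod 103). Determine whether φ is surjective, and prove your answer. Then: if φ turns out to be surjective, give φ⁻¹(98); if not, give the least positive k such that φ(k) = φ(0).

3

Since gcd(81, 103) = 1, 81 is invertible modulo 103. Euclid's algorithm: 103 = 1·81 + 22, 81 = 3·22 + 15, 22 = 1·15 + 7, 15 = 2·7 + 1; back-substituting gives 1 = 14·81 − 11·103, so 81⁻¹ ≡ 14 (mod 103).
Then y ↦ 14(y − 61) is a two-sided inverse to φ, so every y ∈ ℤ/103ℤ has a preimage.
So φ is surjective.
Since φ is surjective, we compute φ⁻¹(98): solve 81x + 61 ≡ 98 (mod 103), i.e. 81x ≡ 37 (mod 103).
Multiplying by 81⁻¹ = 14 gives x ≡ 14·37 = 518 = 5·103 + 3 ≡ 3 (mod 103).
Check: φ(3) = 81·3 + 61 = 304 = 2·103 + 98 ≡ 98 (mod 103).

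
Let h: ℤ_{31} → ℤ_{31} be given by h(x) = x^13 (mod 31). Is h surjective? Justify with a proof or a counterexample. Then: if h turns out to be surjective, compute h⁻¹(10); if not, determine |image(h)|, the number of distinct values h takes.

20

Since 31 is prime, the nonzero elements of ℤ_{31} form a cyclic group of order 30.
As gcd(13, 30) = 1, raising to the 13th power is a bijection on this group: if x_1^13 ≡ x_2^13 then (x_1x_2^{−1})^13 = 1, and the only element of order dividing gcd(13, 30) = 1 is 1, so x_1 = x_2.
With h(0) = 0 this makes h injective on all of ℤ_{31}, hence bijective (finite equal-size domain and codomain). In particular h is surjective.
Since h is surjective, we find the preimage of 10. The inverse of x ↦ x^13 on (ℤ_{31})^× is x ↦ x^7, because 13·7 = 91 = 3·30 + 1 ≡ 1 (mod 30) and x^{30} = 1 for x ≠ 0 (Fermat). So h⁻¹(10) = 10^7 mod 31.
Repeated squaring mod 31: 10^1 ≡ 10, 10^2 ≡ 10² = 100 ≡ 7, 10^4 ≡ 7² = 49 ≡ 18. Since 7 = 4 + 2 + 1, 10^7 ≡ 18·7·10: 18·7 = 126 ≡ 2, then 2·10 = 20. So 10^7 ≡ 20 (mod 31).
Hence h⁻¹(10) = 20.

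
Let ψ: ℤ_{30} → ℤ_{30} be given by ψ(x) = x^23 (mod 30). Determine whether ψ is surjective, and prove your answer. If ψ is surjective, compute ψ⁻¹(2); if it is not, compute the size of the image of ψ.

Computing x^23 mod 30 for each x (by repeated squaring, reducing mod 30 at every step), the values ψ(0), ψ(1), …, ψ(29) are: 0, 1, 8, 27, 4, 5, 6, 13, 2, 9, 10, 11, 18, 7, 14, 15, 16, 23, 12, 19, 20, 21, 28, 17, 24, 25, 26, 3, 22, 29.
Every element of ℤ_{30} appears exactly once in this list, so ψ is a bijection, and in particular surjective.
Since ψ is surjective, we read off the preimage of 2 from the same table: ψ(8) = 2, so ψ⁻¹(2) = 8.

8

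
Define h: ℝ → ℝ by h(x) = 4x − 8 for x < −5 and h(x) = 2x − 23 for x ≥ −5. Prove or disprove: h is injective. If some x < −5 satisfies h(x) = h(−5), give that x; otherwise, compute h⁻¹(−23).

-25/4

Both pieces are strictly increasing (slopes 4 and 2), so each is injective on its own interval.
The left piece maps (−∞, −5) onto (−∞, −28); the right piece maps [−5, ∞) onto [−33, ∞).
These images overlap. In particular h(−5) = −33 (right piece), and solving 4x − 8 = −33 on the left piece gives x = −25/4 < −5.
So h(−25/4) = h(−5) with −25/4 ≠ −5, and h is not injective. This x = −25/4 is the requested value below −5.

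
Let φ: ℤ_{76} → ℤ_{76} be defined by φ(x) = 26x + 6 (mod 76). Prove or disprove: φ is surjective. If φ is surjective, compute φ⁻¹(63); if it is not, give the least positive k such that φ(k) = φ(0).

38

Since gcd(26, 76) = 2, we have 26x ≡ 0 (mod 2) for all x, so φ(x) ≡ 0 (mod 2).
But 1 ≢ 0 (mod 2), so 1 ∈ ℤ_{76} has no preimage. Hence φ is not surjective.
Since φ is not surjective, we find the least positive k with φ(k) = φ(0): this means 26k ≡ 0 (mod 76), i.e. 76 ∣ 26k. Since gcd(26, 76) = 2, dividing through by 2 this holds exactly when 38 ∣ 13k, and as gcd(13, 38) = 1, exactly when 38 ∣ k.
The smallest positive such k is 38.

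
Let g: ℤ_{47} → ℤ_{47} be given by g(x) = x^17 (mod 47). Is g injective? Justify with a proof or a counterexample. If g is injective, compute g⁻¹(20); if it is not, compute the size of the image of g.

43

Since 47 is prime, the nonzero elements of ℤ_{47} form a cyclic group of order 46.
As gcd(17, 46) = 1, raising to the 17th power is a bijection on this group: if s^17 ≡ t^17 then (st^{−1})^17 = 1, and the only element of order dividing gcd(17, 46) = 1 is 1, so s = t.
With g(0) = 0 this makes g injective on all of ℤ_{47}, hence bijective (finite equal-size domain and codomain). In particular g is injective.
Since g is injective, we find the preimage of 20. The inverse of x ↦ x^17 on (ℤ_{47})^× is x ↦ x^19, because 17·19 = 323 = 7·46 + 1 ≡ 1 (mod 46) and x^{46} = 1 for x ≠ 0 (Fermat). So g⁻¹(20) = 20^19 mod 47.
Repeated squaring mod 47: 20^1 ≡ 20, 20^2 ≡ 20² = 400 ≡ 24, 20^4 ≡ 24² = 576 ≡ 12, 20^8 ≡ 12² = 144 ≡ 3, 20^16 ≡ 3² = 9. Since 19 = 16 + 2 + 1, 20^19 ≡ 9·24·20: 9·24 = 216 ≡ 28, then 28·20 = 560 ≡ 43. So 20^19 ≡ 43 (mod 47).
Hence g⁻¹(20) = 43.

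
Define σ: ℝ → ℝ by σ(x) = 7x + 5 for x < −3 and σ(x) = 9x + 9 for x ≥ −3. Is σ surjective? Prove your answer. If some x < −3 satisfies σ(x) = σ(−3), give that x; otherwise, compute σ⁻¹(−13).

-23/7

Both pieces are strictly increasing (slopes 7 and 9), so each is injective on its own interval.
The left piece maps (−∞, −3) onto (−∞, −16); the right piece maps [−3, ∞) onto [−18, ∞).
The union (−∞, −16) ∪ [−18, ∞) covers ℝ, so σ is surjective.
For the follow-up: the images overlap, so an x < −3 with σ(x) = σ(−3) exists. σ(−3) = −18; solving 7x + 5 = −18 for x < −3 gives x = (−18 − 5)/7 = −23/7.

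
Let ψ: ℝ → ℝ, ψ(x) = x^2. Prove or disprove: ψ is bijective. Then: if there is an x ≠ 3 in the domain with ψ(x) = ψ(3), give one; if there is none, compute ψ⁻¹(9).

ψ(3) = 9 = (−3)^2 = ψ(−3) (since 2 is even), with 3 ≠ −3. So ψ is not injective, hence not bijective.
For the follow-up, such an x exists: taking x = −3 ∈ ℝ gives ψ(−3) = 9 = ψ(3) with −3 ≠ 3.

-3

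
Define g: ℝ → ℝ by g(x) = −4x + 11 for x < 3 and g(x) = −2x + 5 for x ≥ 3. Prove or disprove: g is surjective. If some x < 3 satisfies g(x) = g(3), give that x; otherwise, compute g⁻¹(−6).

11/2

Both pieces are strictly decreasing (slopes −4 and −2), so each is injective on its own interval.
The left piece maps (−∞, 3) onto (−1, ∞); the right piece maps [3, ∞) onto (−∞, −1].
These images together cover ℝ, so g is surjective.
Because the two images are disjoint, no x < 3 has g(x) = g(3), so we compute g⁻¹(−6): −6 lies in (−∞, −1], so solve −2x + 5 = −6: x = (−6 − 5)/(−2) = 11/2.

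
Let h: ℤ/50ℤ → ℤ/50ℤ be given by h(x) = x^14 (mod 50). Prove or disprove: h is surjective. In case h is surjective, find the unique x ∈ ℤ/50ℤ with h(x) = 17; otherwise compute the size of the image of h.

22

h(0) = 0^14 = 0.
h(10): Repeated squaring mod 50: 10^1 ≡ 10, 10^2 ≡ 10² = 100 ≡ 0, 10^4 ≡ 0² = 0, 10^8 ≡ 0² = 0. Since 14 = 8 + 4 + 2, 10^14 ≡ 0·0·0: 0·0 = 0, then 0·0 = 0. So 10^14 ≡ 0 (mod 50).
So h(0) = h(10) = 0 while 0 ≠ 10, thus h is not injective.
A non-injective map from the 50-element set ℤ/50ℤ to itself takes at most 49 distinct values, so it cannot be surjective. Therefore h is not surjective.
Since h is not surjective, we determine |image(h)|. Computing x^14 mod 50 for each x (by repeated squaring, reducing mod 50 at every step), the values h(0), h(1), …, h(49) are: 0, 1, 34, 19, 6, 25, 46, 49, 4, 11, 0, 41, 14, 39, 16, 25, 36, 29, 24, 21, 0, 31, 44, 9, 26, 25, 26, 9, 44, 31, 0, 21, 24, 29, 36, 25, 16, 39, 14, 41, 0, 11, 4, 49, 46, 25, 6, 19, 34, 1.
The distinct values are {0, 1, 4, 6, 9, 11, 14, 16, 19, 21, 24, 25, 26, 29, 31, 34, 36, 39, 41, 44, 46, 49}; there are 22 of them.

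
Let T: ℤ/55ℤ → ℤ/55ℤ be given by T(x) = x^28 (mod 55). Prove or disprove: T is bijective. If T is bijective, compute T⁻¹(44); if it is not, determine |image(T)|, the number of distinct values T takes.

12

T(4): Repeated squaring mod 55: 4^1 ≡ 4, 4^2 ≡ 4² = 16, 4^4 ≡ 16² = 256 ≡ 36, 4^8 ≡ 36² = 1296 ≡ 31, 4^16 ≡ 31² = 961 ≡ 26. Since 28 = 16 + 8 + 4, 4^28 ≡ 26·31·36: 26·31 = 806 ≡ 36, then 36·36 = 1296 ≡ 31. So 4^28 ≡ 31 (mod 55).
T(7): Repeated squaring mod 55: 7^1 ≡ 7, 7^2 ≡ 7² = 49, 7^4 ≡ 49² = 2401 ≡ 36, 7^8 ≡ 36² = 1296 ≡ 31, 7^16 ≡ 31² = 961 ≡ 26. Since 28 = 16 + 8 + 4, 7^28 ≡ 26·31·36: 26·31 = 806 ≡ 36, then 36·36 = 1296 ≡ 31. So 7^28 ≡ 31 (mod 55).
So T(4) = T(7) = 31 while 4 ≠ 7, therefore T is not injective, hence not bijective.
Since T is not bijective, we determine |image(T)|. Computing x^28 mod 55 for each x (by repeated squaring, reducing mod 55 at every step), the values T(0), T(1), …, T(54) are: 0, 1, 36, 16, 31, 15, 26, 31, 16, 36, 45, 11, 1, 36, 16, 20, 26, 26, 31, 16, 25, 1, 11, 1, 36, 5, 31, 26, 26, 31, 5, 36, 1, 11, 1, 25, 16, 31, 26, 26, 20, 16, 36, 1, 11, 45, 36, 16, 31, 26, 15, 31, 16, 36, 1.
The distinct values are {0, 1, 5, 11, 15, 16, 20, 25, 26, 31, 36, 45}; there are 12 of them.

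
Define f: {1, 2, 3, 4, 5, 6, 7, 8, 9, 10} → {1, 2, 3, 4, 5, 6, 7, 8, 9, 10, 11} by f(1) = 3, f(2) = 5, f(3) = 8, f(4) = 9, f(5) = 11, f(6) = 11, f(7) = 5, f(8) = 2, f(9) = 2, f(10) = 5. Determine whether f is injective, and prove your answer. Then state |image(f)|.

f(5) = 11 = f(6) with 5 ≠ 6, so f is not injective.
The image of f is {2, 3, 5, 8, 9, 11}, which has 6 elements.

6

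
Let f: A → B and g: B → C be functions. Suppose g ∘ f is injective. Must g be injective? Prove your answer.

No. Take A = {1}, B = {1, 2}, C = {1, 2}, f(a) = a for each a ∈ A, and g(b) = 1 if b ∈ {1, 2} else g(b) = b.
Then g ∘ f = f is injective (A ⊂ B and f is the inclusion), but g(1) = g(2) = 1 with 1 ≠ 2, so g is not injective.

not injective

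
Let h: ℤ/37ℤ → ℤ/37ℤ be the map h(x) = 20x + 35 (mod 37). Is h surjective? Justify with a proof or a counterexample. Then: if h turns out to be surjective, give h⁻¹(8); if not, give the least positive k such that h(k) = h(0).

Recall: h is surjective if every y in the codomain equals h(x) for some x in the domain.
Since gcd(20, 37) = 1, 20 is invertible modulo 37. Euclid's algorithm: 37 = 1·20 + 17, 20 = 1·17 + 3, 17 = 5·3 + 2, 3 = 1·2 + 1; back-substituting gives 1 = 13·20 − 7·37, so 20⁻¹ ≡ 13 (mod 37).
For any y ∈ ℤ/37ℤ, x = 13(y − 35) mod 37 satisfies h(x) = 20·13(y − 35) + 35 ≡ y (since 20·13 ≡ 1 mod 37). So every y has a preimage.
Thus h is surjective.
Since h is surjective, we compute h⁻¹(8): solve 20x + 35 ≡ 8 (mod 37), i.e. 20x ≡ 10 (mod 37).
Multiplying by 20⁻¹ = 13 gives x ≡ 13·10 = 130 = 3·37 + 19 ≡ 19 (mod 37).
Check: h(19) = 20·19 + 35 = 415 = 11·37 + 8 ≡ 8 (mod 37).

19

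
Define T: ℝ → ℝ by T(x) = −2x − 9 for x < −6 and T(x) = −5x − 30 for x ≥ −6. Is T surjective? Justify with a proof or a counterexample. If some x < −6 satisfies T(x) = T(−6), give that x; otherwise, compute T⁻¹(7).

-8

Both pieces are strictly decreasing (slopes −2 and −5), so each is injective on its own interval.
The left piece maps (−∞, −6) onto (3, ∞); the right piece maps [−6, ∞) onto (−∞, 0].
The union (3, ∞) ∪ (−∞, 0] omits the interval between 3 and 0; in particular 3 has no preimage. So T is not surjective.
Because the two images are disjoint, no x < −6 has T(x) = T(−6), so we compute T⁻¹(7): 7 lies in (3, ∞), so solve −2x − 9 = 7: x = (7 + 9)/(−2) = −8.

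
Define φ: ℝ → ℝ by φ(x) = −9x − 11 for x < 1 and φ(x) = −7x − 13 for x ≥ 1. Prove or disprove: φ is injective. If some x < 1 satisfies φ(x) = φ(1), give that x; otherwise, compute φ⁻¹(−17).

2/3

Both pieces are strictly decreasing (slopes −9 and −7), so each is injective on its own interval.
The left piece maps (−∞, 1) onto (−20, ∞); the right piece maps [1, ∞) onto (−∞, −20].
These images are disjoint, so no value is attained by both pieces. Hence φ is injective.
Because the two images are disjoint, no x < 1 has φ(x) = φ(1), so we compute φ⁻¹(−17): −17 lies in (−20, ∞), so solve −9x − 11 = −17: x = (−17 + 11)/(−9) = 2/3.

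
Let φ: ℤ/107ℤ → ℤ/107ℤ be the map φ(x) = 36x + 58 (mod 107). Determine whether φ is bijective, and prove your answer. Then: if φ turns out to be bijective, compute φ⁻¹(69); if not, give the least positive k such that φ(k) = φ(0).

33

If φ(s) = φ(t), then 36s ≡ 36t (mod 107). Because gcd(36, 107) = 1, we may cancel 36 to get s ≡ t (mod 107).
We now compute 36⁻¹ mod 107 explicitly. Euclid's algorithm: 107 = 2·36 + 35, 36 = 1·35 + 1; back-substituting gives 1 = 3·36 − 1·107, so 36⁻¹ ≡ 3 (mod 107).
Then y ↦ 3(y − 58) is a two-sided inverse to φ, so every y ∈ ℤ/107ℤ has a preimage.
So φ is bijective.
Since φ is bijective, we compute φ⁻¹(69): solve 36x + 58 ≡ 69 (mod 107), i.e. 36x ≡ 11 (mod 107).
Multiplying by 36⁻¹ = 3 gives x ≡ 3·11 = 33 ≡ 33 (mod 107).
Check: φ(33) = 36·33 + 58 = 1246 = 11·107 + 69 ≡ 69 (mod 107).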